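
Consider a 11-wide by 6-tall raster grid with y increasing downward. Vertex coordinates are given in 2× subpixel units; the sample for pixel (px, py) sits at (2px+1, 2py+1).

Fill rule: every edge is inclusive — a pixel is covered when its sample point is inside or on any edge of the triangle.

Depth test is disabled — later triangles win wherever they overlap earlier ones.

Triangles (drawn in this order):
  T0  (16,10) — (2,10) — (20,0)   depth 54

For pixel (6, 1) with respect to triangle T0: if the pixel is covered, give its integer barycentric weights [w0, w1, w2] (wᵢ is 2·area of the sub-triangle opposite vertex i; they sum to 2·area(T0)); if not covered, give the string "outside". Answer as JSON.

T0:
  2·area = 140
  edge (16, 10)→(2, 10): d=(-14,0) inclusive
  edge (2, 10)→(20, 0): d=(18,-10) inclusive
  edge (20, 0)→(16, 10): d=(-4,10) inclusive
    (9,0)@(19, 1): e=[126,8,6] → X
    (10,0)@(21, 1): e=[126,28,-14] → .
    (7,1)@(15, 3): e=[98,4,38] → X
    (8,1)@(17, 3): e=[98,24,18] → X
    (9,1)@(19, 3): e=[98,44,-2] → .
    (5,2)@(11, 5): e=[70,0,70] → X  [on edge]
    (6,2)@(13, 5): e=[70,20,50] → X
    (9,2)@(19, 5): e=[70,80,-10] → .
    (4,3)@(9, 7): e=[42,16,82] → X
    (9,3)@(19, 7): e=[42,116,-18] → .
    (2,4)@(5, 9): e=[14,12,114] → X
    (3,4)@(7, 9): e=[14,32,94] → X
  covered (18 px):
    . . . . . . . . . X .
    . . . . . . . X X . .
    . . . . . X X X X . .
    . . . . X X X X X . .
    . . X X X X X X . . .
    . . . . . . . . . . .

Final: "outside"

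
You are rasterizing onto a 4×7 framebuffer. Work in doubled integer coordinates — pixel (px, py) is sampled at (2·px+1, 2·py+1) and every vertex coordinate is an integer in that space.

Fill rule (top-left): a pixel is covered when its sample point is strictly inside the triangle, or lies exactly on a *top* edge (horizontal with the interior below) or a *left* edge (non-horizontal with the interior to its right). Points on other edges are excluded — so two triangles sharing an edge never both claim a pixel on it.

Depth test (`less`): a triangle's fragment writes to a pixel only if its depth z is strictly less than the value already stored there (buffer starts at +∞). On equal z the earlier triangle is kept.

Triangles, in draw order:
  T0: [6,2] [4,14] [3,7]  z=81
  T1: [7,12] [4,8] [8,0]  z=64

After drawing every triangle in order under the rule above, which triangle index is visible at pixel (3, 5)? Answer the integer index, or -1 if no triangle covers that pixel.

T0:
  2·area = 26
  edge (6, 2)→(4, 14): d=(-2,12) right/bottom  bias=-1
  edge (4, 14)→(3, 7): d=(-1,-7) top-left  bias=+0
  edge (3, 7)→(6, 2): d=(3,-5) top-left  bias=+0
    (2,2)@(5, 5): e=[6,16,4] → █
    (3,2)@(7, 5): e=[-18,30,14] → ·
    (1,3)@(3, 7): e=[26,0,0] → █  [on edge]
    (3,3)@(7, 7): e=[-22,28,20] → ·
    (1,4)@(3, 9): e=[22,-2,6] → ·
    (2,4)@(5, 9): e=[-2,12,16] → ·
  covered (3 px):
    · · · ·
    · · · ·
    · · █ ·
    · █ █ ·
    · · · ·
    · · · ·
    · · · ·
T1:
  2·area = 40
  edge (7, 12)→(4, 8): d=(-3,-4) top-left  bias=+0
  edge (4, 8)→(8, 0): d=(4,-8) top-left  bias=+0
  edge (8, 0)→(7, 12): d=(-1,12) right/bottom  bias=-1
    (3,1)@(7, 3): e=[27,4,9] → █
    (3,2)@(7, 5): e=[21,12,7] → █
    (2,3)@(5, 7): e=[7,4,29] → █
    (2,4)@(5, 9): e=[1,12,27] → █
    (2,5)@(5, 11): e=[-5,20,25] → ·
    (3,5)@(7, 11): e=[3,36,1] → █
    (3,6)@(7, 13): e=[-3,44,-1] → ·
  covered (7 px):
    · · · ·
    · · · █
    · · · █
    · · █ █
    · · █ █
    · · · █
    · · · ·

Z-buffer (winner per pixel, '.' = empty):
  . . . .
  . . . 1
  . . 0 1
  . 0 1 1
  . . 1 1
  . . . 1
  . . . .

Final: 1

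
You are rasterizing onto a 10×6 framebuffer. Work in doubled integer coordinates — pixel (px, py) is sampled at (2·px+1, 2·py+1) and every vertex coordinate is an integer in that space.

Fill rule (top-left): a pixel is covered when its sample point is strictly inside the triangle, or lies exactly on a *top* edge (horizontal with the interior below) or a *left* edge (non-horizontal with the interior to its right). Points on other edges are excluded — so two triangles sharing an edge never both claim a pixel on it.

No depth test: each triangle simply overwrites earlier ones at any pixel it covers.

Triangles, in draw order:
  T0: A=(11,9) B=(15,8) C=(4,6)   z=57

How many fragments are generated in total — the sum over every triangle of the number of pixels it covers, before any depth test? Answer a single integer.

T0:
  2·area = 19  (B↔C swapped to make it positive)
  edge (11, 9)→(4, 6): d=(-7,-3) top-left  bias=+0
  edge (4, 6)→(15, 8): d=(11,2) right/bottom  bias=-1
  edge (15, 8)→(11, 9): d=(-4,1) right/bottom  bias=-1
    (3,3)@(7, 7): e=[2,5,12] → █
    (4,3)@(9, 7): e=[8,1,10] → █
    (5,3)@(11, 7): e=[14,-3,8] → ·
    (9,3)@(19, 7): e=[38,-19,0] → ·  [on edge]
    (3,4)@(7, 9): e=[-12,27,4] → ·
    (4,4)@(9, 9): e=[-6,23,2] → ·
    (5,4)@(11, 9): e=[0,19,0] → ·  [on edge]
    (1,5)@(3, 11): e=[-38,57,0] → ·  [on edge]
  covered (2 px):
    · · · · · · · · · ·
    · · · · · · · · · ·
    · · · · · · · · · ·
    · · · █ █ · · · · ·
    · · · · · · · · · ·
    · · · · · · · · · ·

Result: 2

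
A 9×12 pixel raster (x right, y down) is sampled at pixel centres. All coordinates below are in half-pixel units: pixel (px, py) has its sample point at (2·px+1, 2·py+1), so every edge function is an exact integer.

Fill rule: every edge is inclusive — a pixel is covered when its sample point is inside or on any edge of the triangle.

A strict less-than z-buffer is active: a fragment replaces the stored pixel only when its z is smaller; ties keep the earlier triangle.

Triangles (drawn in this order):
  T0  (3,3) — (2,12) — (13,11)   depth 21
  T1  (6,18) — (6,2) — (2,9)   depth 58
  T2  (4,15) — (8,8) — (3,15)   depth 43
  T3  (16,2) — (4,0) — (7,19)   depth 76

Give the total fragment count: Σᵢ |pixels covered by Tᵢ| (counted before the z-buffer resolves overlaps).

T0:
  2·area = 98  (B↔C swapped to make it positive)
  edge (3, 3)→(13, 11): d=(10,8) inclusive
  edge (13, 11)→(2, 12): d=(-11,1) inclusive
  edge (2, 12)→(3, 3): d=(1,-9) inclusive
    (1,1)@(3, 3): e=[0,98,0] → #  [on edge]
    (2,1)@(5, 3): e=[-16,96,18] → ·
    (1,2)@(3, 5): e=[20,76,2] → #
    (2,2)@(5, 5): e=[4,74,20] → #
    (3,2)@(7, 5): e=[-12,72,38] → ·
    (1,3)@(3, 7): e=[40,54,4] → #
    (3,3)@(7, 7): e=[8,50,40] → #
    (4,3)@(9, 7): e=[-8,48,58] → ·
    (1,4)@(3, 9): e=[60,32,6] → #
    (4,4)@(9, 9): e=[12,26,60] → #
    (5,4)@(11, 9): e=[-4,24,78] → ·
    (1,5)@(3, 11): e=[80,10,8] → #
    (6,5)@(13, 11): e=[0,0,98] → #  [on edge]
    (0,10)@(1, 21): e=[196,-98,0] → ·  [on edge]
  covered (16 px):
    · · · · · · · · ·
    · # · · · · · · ·
    · # # · · · · · ·
    · # # # · · · · ·
    · # # # # · · · ·
    · # # # # # # · ·
    · · · · · · · · ·
    · · · · · · · · ·
    · · · · · · · · ·
    · · · · · · · · ·
    · · · · · · · · ·
    · · · · · · · · ·
T1:
  2·area = 64  (B↔C swapped to make it positive)
  edge (6, 18)→(2, 9): d=(-4,-9) inclusive
  edge (2, 9)→(6, 2): d=(4,-7) inclusive
  edge (6, 2)→(6, 18): d=(0,16) inclusive
    (2,2)@(5, 5): e=[43,5,16] → #
    (3,2)@(7, 5): e=[61,19,-16] → ·
    (2,3)@(5, 7): e=[35,13,16] → #
    (3,3)@(7, 7): e=[53,27,-16] → ·
    (1,4)@(3, 9): e=[9,7,48] → #
    (3,4)@(7, 9): e=[45,35,-16] → ·
    (1,5)@(3, 11): e=[1,15,48] → #
    (3,5)@(7, 11): e=[37,43,-16] → ·
    (1,6)@(3, 13): e=[-7,23,48] → ·
    (2,6)@(5, 13): e=[11,37,16] → #
    (3,6)@(7, 13): e=[29,51,-16] → ·
    (2,7)@(5, 15): e=[3,45,16] → #
  covered (8 px):
    · · · · · · · · ·
    · · · · · · · · ·
    · · # · · · · · ·
    · · # · · · · · ·
    · # # · · · · · ·
    · # # · · · · · ·
    · · # · · · · · ·
    · · # · · · · · ·
    · · · · · · · · ·
    · · · · · · · · ·
    · · · · · · · · ·
    · · · · · · · · ·
T2:
  2·area = 7  (B↔C swapped to make it positive)
  edge (4, 15)→(3, 15): d=(-1,0) inclusive
  edge (3, 15)→(8, 8): d=(5,-7) inclusive
  edge (8, 8)→(4, 15): d=(-4,7) inclusive
    (6,0)@(13, 1): e=[14,0,-7] → ·  [on edge]
    (2,6)@(5, 13): e=[2,4,1] → #
    (3,6)@(7, 13): e=[2,18,-13] → ·
    (0,7)@(1, 15): e=[0,-14,21] → ·  [on edge]
    (1,7)@(3, 15): e=[0,0,7] → #  [on edge]
    (2,7)@(5, 15): e=[0,14,-7] → ·  [on edge]
    (3,7)@(7, 15): e=[0,28,-21] → ·  [on edge]
    (4,7)@(9, 15): e=[0,42,-35] → ·  [on edge]
    (5,7)@(11, 15): e=[0,56,-49] → ·  [on edge]
    (6,7)@(13, 15): e=[0,70,-63] → ·  [on edge]
    (7,7)@(15, 15): e=[0,84,-77] → ·  [on edge]
    (8,7)@(17, 15): e=[0,98,-91] → ·  [on edge]
  covered (2 px):
    · · · · · · · · ·
    · · · · · · · · ·
    · · · · · · · · ·
    · · · · · · · · ·
    · · · · · · · · ·
    · · · · · · · · ·
    · · # · · · · · ·
    · # · · · · · · ·
    · · · · · · · · ·
    · · · · · · · · ·
    · · · · · · · · ·
    · · · · · · · · ·
T3:
  2·area = 222  (B↔C swapped to make it positive)
  edge (16, 2)→(7, 19): d=(-9,17) inclusive
  edge (7, 19)→(4, 0): d=(-3,-19) inclusive
  edge (4, 0)→(16, 2): d=(12,2) inclusive
    (2,0)@(5, 1): e=[196,16,10] → #
    (3,0)@(7, 1): e=[162,54,6] → #
    (4,0)@(9, 1): e=[128,92,2] → #
    (5,0)@(11, 1): e=[94,130,-2] → ·
    (2,1)@(5, 3): e=[178,10,34] → #
    (5,1)@(11, 3): e=[76,124,22] → #
    (6,1)@(13, 3): e=[42,162,18] → #
    (7,1)@(15, 3): e=[8,200,14] → #
    (8,1)@(17, 3): e=[-26,238,10] → ·
    (2,2)@(5, 5): e=[160,4,58] → #
    (7,2)@(15, 5): e=[-10,194,38] → ·
    (2,3)@(5, 7): e=[142,-2,82] → ·
    (3,9)@(7, 19): e=[0,0,222] → #  [on edge]
  covered (30 px):
    · · # # # · · · ·
    · · # # # # # # ·
    · · # # # # # · ·
    · · · # # # # · ·
    · · · # # # · · ·
    · · · # # # · · ·
    · · · # # · · · ·
    · · · # # · · · ·
    · · · # · · · · ·
    · · · # · · · · ·
    · · · · · · · · ·
    · · · · · · · · ·

Answer: 56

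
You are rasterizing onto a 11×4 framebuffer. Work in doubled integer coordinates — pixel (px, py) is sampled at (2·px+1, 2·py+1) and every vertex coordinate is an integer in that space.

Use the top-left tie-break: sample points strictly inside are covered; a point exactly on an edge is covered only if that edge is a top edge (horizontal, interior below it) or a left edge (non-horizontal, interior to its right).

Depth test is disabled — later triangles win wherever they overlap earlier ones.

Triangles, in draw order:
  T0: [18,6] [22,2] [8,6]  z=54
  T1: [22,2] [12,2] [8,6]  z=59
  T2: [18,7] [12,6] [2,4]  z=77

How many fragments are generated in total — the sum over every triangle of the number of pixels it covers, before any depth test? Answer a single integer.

T0:
  2·area = 40  (B↔C swapped to make it positive)
  edge (18, 6)→(8, 6): d=(-10,0) right/bottom  bias=-1
  edge (8, 6)→(22, 2): d=(14,-4) top-left  bias=+0
  edge (22, 2)→(18, 6): d=(-4,4) right/bottom  bias=-1
    (9,1)@(19, 3): e=[30,2,8] → █
    (10,1)@(21, 3): e=[30,10,0] → ·  [on edge]
    (6,2)@(13, 5): e=[10,6,24] → █
    (7,2)@(15, 5): e=[10,14,16] → █
    (8,2)@(17, 5): e=[10,22,8] → █
    (9,2)@(19, 5): e=[10,30,0] → ·  [on edge]
    (6,3)@(13, 7): e=[-10,34,16] → ·
    (7,3)@(15, 7): e=[-10,42,8] → ·
    (8,3)@(17, 7): e=[-10,50,0] → ·  [on edge]
  covered (4 px):
    · · · · · · · · · · ·
    · · · · · · · · · █ ·
    · · · · · · █ █ █ · ·
    · · · · · · · · · · ·
T1:
  2·area = 40  (B↔C swapped to make it positive)
  edge (22, 2)→(8, 6): d=(-14,4) right/bottom  bias=-1
  edge (8, 6)→(12, 2): d=(4,-4) top-left  bias=+0
  edge (12, 2)→(22, 2): d=(10,0) top-left  bias=+0
    (6,0)@(13, 1): e=[50,0,-10] → ·  [on edge]
    (5,1)@(11, 3): e=[30,0,10] → █  [on edge]
    (6,1)@(13, 3): e=[22,8,10] → █
    (7,1)@(15, 3): e=[14,16,10] → █
    (8,1)@(17, 3): e=[6,24,10] → █
    (9,1)@(19, 3): e=[-2,32,10] → ·
    (4,2)@(9, 5): e=[10,0,30] → █  [on edge]
    (6,2)@(13, 5): e=[-6,16,30] → ·
    (7,2)@(15, 5): e=[-14,24,30] → ·
    (8,2)@(17, 5): e=[-22,32,30] → ·
    (3,3)@(7, 7): e=[-10,0,50] → ·  [on edge]
    (4,3)@(9, 7): e=[-18,8,50] → ·
  covered (6 px):
    · · · · · · · · · · ·
    · · · · · █ █ █ █ · ·
    · · · · █ █ · · · · ·
    · · · · · · · · · · ·
T2:
  2·area = 2
  edge (18, 7)→(12, 6): d=(-6,-1) top-left  bias=+0
  edge (12, 6)→(2, 4): d=(-10,-2) top-left  bias=+0
  edge (2, 4)→(18, 7): d=(16,3) right/bottom  bias=-1
    (3,2)@(7, 5): e=[1,0,1] → █  [on edge]
    (4,2)@(9, 5): e=[3,4,-5] → ·
    (3,3)@(7, 7): e=[-11,-20,33] → ·
    (8,3)@(17, 7): e=[-1,0,3] → ·  [on edge]
  covered (1 px):
    · · · · · · · · · · ·
    · · · · · · · · · · ·
    · · · █ · · · · · · ·
    · · · · · · · · · · ·

Answer: 11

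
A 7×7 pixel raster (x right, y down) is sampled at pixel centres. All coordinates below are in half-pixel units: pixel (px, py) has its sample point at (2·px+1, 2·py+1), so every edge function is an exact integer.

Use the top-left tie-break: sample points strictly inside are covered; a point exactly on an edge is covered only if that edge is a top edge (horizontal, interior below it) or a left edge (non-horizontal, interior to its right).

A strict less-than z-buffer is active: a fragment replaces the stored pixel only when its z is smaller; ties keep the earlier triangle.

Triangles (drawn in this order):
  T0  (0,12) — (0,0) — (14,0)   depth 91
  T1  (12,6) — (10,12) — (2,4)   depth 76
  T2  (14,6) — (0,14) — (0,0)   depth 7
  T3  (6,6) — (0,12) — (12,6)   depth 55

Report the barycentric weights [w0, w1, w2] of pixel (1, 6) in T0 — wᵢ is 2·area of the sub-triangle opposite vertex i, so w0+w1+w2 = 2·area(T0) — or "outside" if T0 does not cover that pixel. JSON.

T0:
  2·area = 168
  edge (0, 12)→(0, 0): d=(0,-12) top-left  bias=+0
  edge (0, 0)→(14, 0): d=(14,0) top-left  bias=+0
  edge (14, 0)→(0, 12): d=(-14,12) right/bottom  bias=-1
    (0,0)@(1, 1): e=[12,14,142] → X
    (1,0)@(3, 1): e=[36,14,118] → X
    (2,0)@(5, 1): e=[60,14,94] → X
    (3,0)@(7, 1): e=[84,14,70] → X
    (4,0)@(9, 1): e=[108,14,46] → X
    (5,0)@(11, 1): e=[132,14,22] → X
    (6,0)@(13, 1): e=[156,14,-2] → .
    (0,1)@(1, 3): e=[12,42,114] → X
    (5,1)@(11, 3): e=[132,42,-6] → .
    (0,2)@(1, 5): e=[12,70,86] → X
    (4,2)@(9, 5): e=[108,70,-10] → .
    (0,3)@(1, 7): e=[12,98,58] → X
  covered (21 px):
    X X X X X X .
    X X X X X . .
    X X X X . . .
    X X X . . . .
    X X . . . . .
    X . . . . . .
    . . . . . . .
T1:
  2·area = 64
  edge (12, 6)→(10, 12): d=(-2,6) right/bottom  bias=-1
  edge (10, 12)→(2, 4): d=(-8,-8) top-left  bias=+0
  edge (2, 4)→(12, 6): d=(10,2) right/bottom  bias=-1
    (0,1)@(1, 3): e=[72,0,-8] → .  [on edge]
    (6,1)@(13, 3): e=[0,96,-32] → .  [on edge]
    (1,2)@(3, 5): e=[56,0,8] → X  [on edge]
    (2,2)@(5, 5): e=[44,16,4] → X
    (3,2)@(7, 5): e=[32,32,0] → .  [on edge]
    (1,3)@(3, 7): e=[52,-16,28] → .
    (2,3)@(5, 7): e=[40,0,24] → X  [on edge]
    (3,3)@(7, 7): e=[28,16,20] → X
    (4,3)@(9, 7): e=[16,32,16] → X
    (5,3)@(11, 7): e=[4,48,12] → X
    (6,3)@(13, 7): e=[-8,64,8] → .
    (2,4)@(5, 9): e=[36,-16,44] → .
    (3,4)@(7, 9): e=[24,0,40] → X  [on edge]
    (5,4)@(11, 9): e=[0,32,32] → .  [on edge]
    (4,5)@(9, 11): e=[8,0,56] → X  [on edge]
    (5,6)@(11, 13): e=[-8,0,72] → .  [on edge]
  covered (9 px):
    . . . . . . .
    . . . . . . .
    . X X . . . .
    . . X X X X .
    . . . X X . .
    . . . . X . .
    . . . . . . .
T2:
  2·area = 196
  edge (14, 6)→(0, 14): d=(-14,8) right/bottom  bias=-1
  edge (0, 14)→(0, 0): d=(0,-14) top-left  bias=+0
  edge (0, 0)→(14, 6): d=(14,6) right/bottom  bias=-1
    (0,0)@(1, 1): e=[174,14,8] → X
    (1,0)@(3, 1): e=[158,42,-4] → .
    (0,1)@(1, 3): e=[146,14,36] → X
    (1,1)@(3, 3): e=[130,42,24] → X
    (2,1)@(5, 3): e=[114,70,12] → X
    (3,1)@(7, 3): e=[98,98,0] → .  [on edge]
    (0,2)@(1, 5): e=[118,14,64] → X
    (3,2)@(7, 5): e=[70,98,28] → X
    (4,2)@(9, 5): e=[54,126,16] → X
    (5,2)@(11, 5): e=[38,154,4] → X
    (6,2)@(13, 5): e=[22,182,-8] → .
    (0,3)@(1, 7): e=[90,14,92] → X
  covered (24 px):
    X . . . . . .
    X X X . . . .
    X X X X X X .
    X X X X X X .
    X X X X . . .
    X X X . . . .
    X . . . . . .
T3:
  2·area = 36  (B↔C swapped to make it positive)
  edge (6, 6)→(12, 6): d=(6,0) top-left  bias=+0
  edge (12, 6)→(0, 12): d=(-12,6) right/bottom  bias=-1
  edge (0, 12)→(6, 6): d=(6,-6) top-left  bias=+0
    (5,0)@(11, 1): e=[-30,66,0] → .  [on edge]
    (4,1)@(9, 3): e=[-18,54,0] → .  [on edge]
    (3,2)@(7, 5): e=[-6,42,0] → .  [on edge]
    (2,3)@(5, 7): e=[6,30,0] → X  [on edge]
    (3,3)@(7, 7): e=[6,18,12] → X
    (4,3)@(9, 7): e=[6,6,24] → X
    (5,3)@(11, 7): e=[6,-6,36] → .
    (1,4)@(3, 9): e=[18,18,0] → X  [on edge]
    (3,4)@(7, 9): e=[18,-6,24] → .
    (4,4)@(9, 9): e=[18,-18,36] → .
    (0,5)@(1, 11): e=[30,6,0] → X  [on edge]
    (1,5)@(3, 11): e=[30,-6,12] → .
  covered (6 px):
    . . . . . . .
    . . . . . . .
    . . . . . . .
    . . X X X . .
    . X X . . . .
    X . . . . . .
    . . . . . . .

Final: "outside"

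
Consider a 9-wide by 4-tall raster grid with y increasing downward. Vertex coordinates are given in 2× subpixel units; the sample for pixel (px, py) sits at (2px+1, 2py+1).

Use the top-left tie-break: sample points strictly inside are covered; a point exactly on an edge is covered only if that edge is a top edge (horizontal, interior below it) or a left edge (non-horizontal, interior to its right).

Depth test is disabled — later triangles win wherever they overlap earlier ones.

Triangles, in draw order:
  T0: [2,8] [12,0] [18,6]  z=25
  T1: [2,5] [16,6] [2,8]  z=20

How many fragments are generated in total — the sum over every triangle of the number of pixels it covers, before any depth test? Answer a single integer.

T0:
  2·area = 108
  edge (2, 8)→(12, 0): d=(10,-8) top-left  bias=+0
  edge (12, 0)→(18, 6): d=(6,6) right/bottom  bias=-1
  edge (18, 6)→(2, 8): d=(-16,2) right/bottom  bias=-1
    (5,0)@(11, 1): e=[2,12,94] → X
    (6,0)@(13, 1): e=[18,0,90] → .  [on edge]
    (4,1)@(9, 3): e=[6,36,66] → X
    (6,1)@(13, 3): e=[38,12,58] → X
    (7,1)@(15, 3): e=[54,0,54] → .  [on edge]
    (3,2)@(7, 5): e=[10,60,38] → X
    (7,2)@(15, 5): e=[74,12,22] → X
    (8,2)@(17, 5): e=[90,0,18] → .  [on edge]
    (2,3)@(5, 7): e=[14,84,10] → X
    (5,3)@(11, 7): e=[62,48,-2] → .
    (6,3)@(13, 7): e=[78,36,-6] → .
    (7,3)@(15, 7): e=[94,24,-10] → .
  covered (12 px):
    . . . . . X . . .
    . . . . X X X . .
    . . . X X X X X .
    . . X X X . . . .
T1:
  2·area = 42
  edge (2, 5)→(16, 6): d=(14,1) right/bottom  bias=-1
  edge (16, 6)→(2, 8): d=(-14,2) right/bottom  bias=-1
  edge (2, 8)→(2, 5): d=(0,-3) top-left  bias=+0
    (1,3)@(3, 7): e=[27,12,3] → X
    (2,3)@(5, 7): e=[25,8,9] → X
    (3,3)@(7, 7): e=[23,4,15] → X
    (4,3)@(9, 7): e=[21,0,21] → .  [on edge]
  covered (3 px):
    . . . . . . . . .
    . . . . . . . . .
    . . . . . . . . .
    . X X X . . . . .

Result: 15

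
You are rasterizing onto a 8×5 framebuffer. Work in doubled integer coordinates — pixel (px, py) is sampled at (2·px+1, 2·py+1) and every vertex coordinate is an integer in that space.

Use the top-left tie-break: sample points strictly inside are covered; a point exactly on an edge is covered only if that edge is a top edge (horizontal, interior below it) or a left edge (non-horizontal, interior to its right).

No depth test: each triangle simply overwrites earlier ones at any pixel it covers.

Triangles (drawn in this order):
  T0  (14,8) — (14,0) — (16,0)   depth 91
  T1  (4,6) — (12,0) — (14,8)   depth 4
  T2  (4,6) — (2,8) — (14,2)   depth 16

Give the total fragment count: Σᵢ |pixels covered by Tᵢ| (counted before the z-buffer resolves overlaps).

T0:
  2·area = 16
  edge (14, 8)→(14, 0): d=(0,-8) top-left  bias=+0
  edge (14, 0)→(16, 0): d=(2,0) top-left  bias=+0
  edge (16, 0)→(14, 8): d=(-2,8) right/bottom  bias=-1
    (7,0)@(15, 1): e=[8,2,6] → #
    (7,1)@(15, 3): e=[8,6,2] → #
    (7,2)@(15, 5): e=[8,10,-2] → ·
  covered (2 px):
    · · · · · · · #
    · · · · · · · #
    · · · · · · · ·
    · · · · · · · ·
    · · · · · · · ·
T1:
  2·area = 76
  edge (4, 6)→(12, 0): d=(8,-6) top-left  bias=+0
  edge (12, 0)→(14, 8): d=(2,8) right/bottom  bias=-1
  edge (14, 8)→(4, 6): d=(-10,-2) top-left  bias=+0
    (5,0)@(11, 1): e=[2,10,64] → #
    (6,0)@(13, 1): e=[14,-6,68] → ·
    (4,1)@(9, 3): e=[6,30,40] → #
    (6,1)@(13, 3): e=[30,-2,48] → ·
    (3,2)@(7, 5): e=[10,50,16] → #
    (6,2)@(13, 5): e=[46,2,28] → #
    (7,2)@(15, 5): e=[58,-14,32] → ·
    (3,3)@(7, 7): e=[26,54,-4] → ·
    (4,3)@(9, 7): e=[38,38,0] → #  [on edge]
    (7,3)@(15, 7): e=[74,-10,12] → ·
    (4,4)@(9, 9): e=[54,42,-20] → ·
    (5,4)@(11, 9): e=[66,26,-16] → ·
  covered (10 px):
    · · · · · # · ·
    · · · · # # · ·
    · · · # # # # ·
    · · · · # # # ·
    · · · · · · · ·
T2:
  2·area = 12  (B↔C swapped to make it positive)
  edge (4, 6)→(14, 2): d=(10,-4) top-left  bias=+0
  edge (14, 2)→(2, 8): d=(-12,6) right/bottom  bias=-1
  edge (2, 8)→(4, 6): d=(2,-2) top-left  bias=+0
    (4,0)@(9, 1): e=[-30,42,0] → ·  [on edge]
    (3,1)@(7, 3): e=[-18,30,0] → ·  [on edge]
    (2,2)@(5, 5): e=[-6,18,0] → ·  [on edge]
    (3,2)@(7, 5): e=[2,6,4] → #
    (4,2)@(9, 5): e=[10,-6,8] → ·
    (1,3)@(3, 7): e=[6,6,0] → #  [on edge]
    (2,3)@(5, 7): e=[14,-6,4] → ·
    (3,3)@(7, 7): e=[22,-18,8] → ·
    (0,4)@(1, 9): e=[18,-6,0] → ·  [on edge]
    (1,4)@(3, 9): e=[26,-18,4] → ·
  covered (2 px):
    · · · · · · · ·
    · · · · · · · ·
    · · · # · · · ·
    · # · · · · · ·
    · · · · · · · ·

Final: 14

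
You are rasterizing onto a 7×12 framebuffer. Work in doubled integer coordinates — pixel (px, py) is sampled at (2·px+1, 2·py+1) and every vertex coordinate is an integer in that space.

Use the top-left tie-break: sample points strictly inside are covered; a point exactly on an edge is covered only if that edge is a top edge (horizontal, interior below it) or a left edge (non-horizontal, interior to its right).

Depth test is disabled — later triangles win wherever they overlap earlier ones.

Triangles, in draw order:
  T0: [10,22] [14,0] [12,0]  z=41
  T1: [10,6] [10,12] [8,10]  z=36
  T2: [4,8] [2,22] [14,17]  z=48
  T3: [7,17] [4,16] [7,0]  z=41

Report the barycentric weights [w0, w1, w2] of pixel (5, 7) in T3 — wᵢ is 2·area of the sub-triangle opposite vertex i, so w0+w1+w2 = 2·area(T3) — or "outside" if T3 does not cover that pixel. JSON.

T0:
  2·area = 44  (B↔C swapped to make it positive)
  edge (10, 22)→(12, 0): d=(2,-22) top-left  bias=+0
  edge (12, 0)→(14, 0): d=(2,0) top-left  bias=+0
  edge (14, 0)→(10, 22): d=(-4,22) right/bottom  bias=-1
    (6,0)@(13, 1): e=[24,2,18] → X
    (6,1)@(13, 3): e=[28,6,10] → X
    (6,2)@(13, 5): e=[32,10,2] → X
    (6,3)@(13, 7): e=[36,14,-6] → .
    (5,5)@(11, 11): e=[0,22,22] → X  [on edge]
    (6,5)@(13, 11): e=[44,22,-22] → .
    (5,6)@(11, 13): e=[4,26,14] → X
    (6,6)@(13, 13): e=[48,26,-30] → .
    (5,7)@(11, 15): e=[8,30,6] → X
    (6,7)@(13, 15): e=[52,30,-38] → .
    (5,8)@(11, 17): e=[12,34,-2] → .
  covered (6 px):
    . . . . . . X
    . . . . . . X
    . . . . . . X
    . . . . . . .
    . . . . . . .
    . . . . . X .
    . . . . . X .
    . . . . . X .
    . . . . . . .
    . . . . . . .
    . . . . . . .
    . . . . . . .
T1:
  2·area = 12
  edge (10, 6)→(10, 12): d=(0,6) right/bottom  bias=-1
  edge (10, 12)→(8, 10): d=(-2,-2) top-left  bias=+0
  edge (8, 10)→(10, 6): d=(2,-4) top-left  bias=+0
    (0,1)@(1, 3): e=[54,0,-42] → .  [on edge]
    (1,2)@(3, 5): e=[42,0,-30] → .  [on edge]
    (2,3)@(5, 7): e=[30,0,-18] → .  [on edge]
    (3,4)@(7, 9): e=[18,0,-6] → .  [on edge]
    (4,4)@(9, 9): e=[6,4,2] → X
    (5,4)@(11, 9): e=[-6,8,10] → .
    (4,5)@(9, 11): e=[6,0,6] → X  [on edge]
    (5,5)@(11, 11): e=[-6,4,14] → .
    (4,6)@(9, 13): e=[6,-4,10] → .
    (5,6)@(11, 13): e=[-6,0,18] → .  [on edge]
    (6,7)@(13, 15): e=[-18,0,30] → .  [on edge]
  covered (2 px):
    . . . . . . .
    . . . . . . .
    . . . . . . .
    . . . . . . .
    . . . . X . .
    . . . . X . .
    . . . . . . .
    . . . . . . .
    . . . . . . .
    . . . . . . .
    . . . . . . .
    . . . . . . .
T2:
  2·area = 158  (B↔C swapped to make it positive)
  edge (4, 8)→(14, 17): d=(10,9) right/bottom  bias=-1
  edge (14, 17)→(2, 22): d=(-12,5) right/bottom  bias=-1
  edge (2, 22)→(4, 8): d=(2,-14) top-left  bias=+0
    (2,0)@(5, 1): e=[-79,237,0] → .  [on edge]
    (2,4)@(5, 9): e=[1,141,16] → X
    (3,4)@(7, 9): e=[-17,131,44] → .
    (2,5)@(5, 11): e=[21,117,20] → X
    (3,5)@(7, 11): e=[3,107,48] → X
    (4,5)@(9, 11): e=[-15,97,76] → .
    (2,6)@(5, 13): e=[41,93,24] → X
    (4,6)@(9, 13): e=[5,73,80] → X
    (5,6)@(11, 13): e=[-13,63,108] → .
    (1,7)@(3, 15): e=[79,79,0] → X  [on edge]
    (5,7)@(11, 15): e=[7,39,112] → X
    (6,7)@(13, 15): e=[-11,29,140] → .
  covered (22 px):
    . . . . . . .
    . . . . . . .
    . . . . . . .
    . . . . . . .
    . . X . . . .
    . . X X . . .
    . . X X X . .
    . X X X X X .
    . X X X X X X
    . X X X X . .
    . X . . . . .
    . . . . . . .
T3:
  2·area = 51
  edge (7, 17)→(4, 16): d=(-3,-1) top-left  bias=+0
  edge (4, 16)→(7, 0): d=(3,-16) top-left  bias=+0
  edge (7, 0)→(7, 17): d=(0,17) right/bottom  bias=-1
    (3,0)@(7, 1): e=[48,3,0] → .  [on edge]
    (3,1)@(7, 3): e=[42,9,0] → .  [on edge]
    (3,2)@(7, 5): e=[36,15,0] → .  [on edge]
    (3,3)@(7, 7): e=[30,21,0] → .  [on edge]
    (3,4)@(7, 9): e=[24,27,0] → .  [on edge]
    (2,5)@(5, 11): e=[16,1,34] → X
    (3,5)@(7, 11): e=[18,33,0] → .  [on edge]
    (2,6)@(5, 13): e=[10,7,34] → X
    (3,6)@(7, 13): e=[12,39,0] → .  [on edge]
    (0,7)@(1, 15): e=[0,-51,102] → .  [on edge]
    (2,7)@(5, 15): e=[4,13,34] → X
    (3,7)@(7, 15): e=[6,45,0] → .  [on edge]
    (3,8)@(7, 17): e=[0,51,0] → .  [on edge]
    (3,9)@(7, 19): e=[-6,57,0] → .  [on edge]
    (6,9)@(13, 19): e=[0,153,-102] → .  [on edge]
    (3,10)@(7, 21): e=[-12,63,0] → .  [on edge]
    (3,11)@(7, 23): e=[-18,69,0] → .  [on edge]
  covered (3 px):
    . . . . . . .
    . . . . . . .
    . . . . . . .
    . . . . . . .
    . . . . . . .
    . . X . . . .
    . . X . . . .
    . . X . . . .
    . . . . . . .
    . . . . . . .
    . . . . . . .
    . . . . . . .

Final: "outside"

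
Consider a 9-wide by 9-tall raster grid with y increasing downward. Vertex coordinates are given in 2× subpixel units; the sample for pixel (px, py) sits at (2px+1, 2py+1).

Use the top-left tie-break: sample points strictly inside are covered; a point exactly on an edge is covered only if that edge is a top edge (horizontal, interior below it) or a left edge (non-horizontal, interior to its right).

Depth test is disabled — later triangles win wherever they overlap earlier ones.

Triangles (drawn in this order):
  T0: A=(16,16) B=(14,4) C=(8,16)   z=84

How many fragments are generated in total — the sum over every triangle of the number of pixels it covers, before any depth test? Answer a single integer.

T0:
  2·area = 96  (B↔C swapped to make it positive)
  edge (16, 16)→(8, 16): d=(-8,0) right/bottom  bias=-1
  edge (8, 16)→(14, 4): d=(6,-12) top-left  bias=+0
  edge (14, 4)→(16, 16): d=(2,12) right/bottom  bias=-1
    (6,3)@(13, 7): e=[72,6,18] → █
    (7,3)@(15, 7): e=[72,30,-6] → ·
    (6,4)@(13, 9): e=[56,18,22] → █
    (7,4)@(15, 9): e=[56,42,-2] → ·
    (5,5)@(11, 11): e=[40,6,50] → █
    (7,5)@(15, 11): e=[40,54,2] → █
    (8,5)@(17, 11): e=[40,78,-22] → ·
    (5,6)@(11, 13): e=[24,18,54] → █
    (8,6)@(17, 13): e=[24,90,-18] → ·
    (4,7)@(9, 15): e=[8,6,82] → █
    (8,7)@(17, 15): e=[8,102,-14] → ·
    (4,8)@(9, 17): e=[-8,18,86] → ·
  covered (12 px):
    · · · · · · · · ·
    · · · · · · · · ·
    · · · · · · · · ·
    · · · · · · █ · ·
    · · · · · · █ · ·
    · · · · · █ █ █ ·
    · · · · · █ █ █ ·
    · · · · █ █ █ █ ·
    · · · · · · · · ·

Final: 12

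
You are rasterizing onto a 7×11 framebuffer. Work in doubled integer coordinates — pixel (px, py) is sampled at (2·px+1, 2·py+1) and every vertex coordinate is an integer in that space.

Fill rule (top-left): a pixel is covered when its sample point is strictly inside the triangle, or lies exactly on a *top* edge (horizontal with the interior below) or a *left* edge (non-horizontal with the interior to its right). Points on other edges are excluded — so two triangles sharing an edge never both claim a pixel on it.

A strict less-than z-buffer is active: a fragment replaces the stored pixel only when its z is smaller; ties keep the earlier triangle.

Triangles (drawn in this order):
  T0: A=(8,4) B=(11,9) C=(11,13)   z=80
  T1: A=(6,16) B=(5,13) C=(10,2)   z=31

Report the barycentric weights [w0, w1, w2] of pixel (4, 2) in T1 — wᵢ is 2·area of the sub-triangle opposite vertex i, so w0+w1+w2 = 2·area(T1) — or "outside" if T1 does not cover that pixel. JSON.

T0:
  2·area = 12
  edge (8, 4)→(11, 9): d=(3,5) right/bottom  bias=-1
  edge (11, 9)→(11, 13): d=(0,4) right/bottom  bias=-1
  edge (11, 13)→(8, 4): d=(-3,-9) top-left  bias=+0
    (3,0)@(7, 1): e=[-4,16,0] → .  [on edge]
    (5,0)@(11, 1): e=[-24,0,36] → .  [on edge]
    (5,1)@(11, 3): e=[-18,0,30] → .  [on edge]
    (5,2)@(11, 5): e=[-12,0,24] → .  [on edge]
    (4,3)@(9, 7): e=[4,8,0] → X  [on edge]
    (5,3)@(11, 7): e=[-6,0,18] → .  [on edge]
    (4,4)@(9, 9): e=[10,8,-6] → .
    (5,4)@(11, 9): e=[0,0,12] → .  [on edge]
    (5,5)@(11, 11): e=[6,0,6] → .  [on edge]
    (5,6)@(11, 13): e=[12,0,0] → .  [on edge]
    (5,7)@(11, 15): e=[18,0,-6] → .  [on edge]
    (5,8)@(11, 17): e=[24,0,-12] → .  [on edge]
    (5,9)@(11, 19): e=[30,0,-18] → .  [on edge]
    (6,9)@(13, 19): e=[20,-8,0] → .  [on edge]
    (5,10)@(11, 21): e=[36,0,-24] → .  [on edge]
  covered (1 px):
    . . . . . . .
    . . . . . . .
    . . . . . . .
    . . . . X . .
    . . . . . . .
    . . . . . . .
    . . . . . . .
    . . . . . . .
    . . . . . . .
    . . . . . . .
    . . . . . . .
T1:
  2·area = 26
  edge (6, 16)→(5, 13): d=(-1,-3) top-left  bias=+0
  edge (5, 13)→(10, 2): d=(5,-11) top-left  bias=+0
  edge (10, 2)→(6, 16): d=(-4,14) right/bottom  bias=-1
    (0,0)@(1, 1): e=[0,-104,130] → .  [on edge]
    (4,2)@(9, 5): e=[20,4,2] → X
    (5,2)@(11, 5): e=[26,26,-26] → .
    (1,3)@(3, 7): e=[0,-52,78] → .  [on edge]
    (4,3)@(9, 7): e=[18,14,-6] → .
    (3,4)@(7, 9): e=[10,2,14] → X
    (4,4)@(9, 9): e=[16,24,-14] → .
    (3,5)@(7, 11): e=[8,12,6] → X
    (4,5)@(9, 11): e=[14,34,-22] → .
    (2,6)@(5, 13): e=[0,0,26] → X  [on edge]
    (3,6)@(7, 13): e=[6,22,-2] → .
    (2,7)@(5, 15): e=[-2,10,18] → .
    (3,9)@(7, 19): e=[0,52,-26] → .  [on edge]
  covered (4 px):
    . . . . . . .
    . . . . . . .
    . . . . X . .
    . . . . . . .
    . . . X . . .
    . . . X . . .
    . . X . . . .
    . . . . . . .
    . . . . . . .
    . . . . . . .
    . . . . . . .

Result: [4,2,20]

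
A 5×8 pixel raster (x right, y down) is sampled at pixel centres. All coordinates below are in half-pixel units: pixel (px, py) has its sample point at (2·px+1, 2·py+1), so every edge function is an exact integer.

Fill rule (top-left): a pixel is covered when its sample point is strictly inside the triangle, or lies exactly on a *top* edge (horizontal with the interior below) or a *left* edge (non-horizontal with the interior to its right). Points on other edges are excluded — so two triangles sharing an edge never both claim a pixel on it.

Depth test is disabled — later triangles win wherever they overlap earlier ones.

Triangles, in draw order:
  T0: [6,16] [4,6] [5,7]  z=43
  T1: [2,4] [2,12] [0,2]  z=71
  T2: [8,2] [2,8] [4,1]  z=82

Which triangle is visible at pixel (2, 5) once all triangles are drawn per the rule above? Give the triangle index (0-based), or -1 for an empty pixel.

T0:
  2·area = 8
  edge (6, 16)→(4, 6): d=(-2,-10) top-left  bias=+0
  edge (4, 6)→(5, 7): d=(1,1) right/bottom  bias=-1
  edge (5, 7)→(6, 16): d=(1,9) right/bottom  bias=-1
    (1,0)@(3, 1): e=[0,-4,12] → ·  [on edge]
    (0,1)@(1, 3): e=[-24,0,32] → ·  [on edge]
    (1,2)@(3, 5): e=[-8,0,16] → ·  [on edge]
    (2,3)@(5, 7): e=[8,0,0] → ·  [on edge]
    (2,4)@(5, 9): e=[4,2,2] → █
    (3,4)@(7, 9): e=[24,0,-16] → ·  [on edge]
    (2,5)@(5, 11): e=[0,4,4] → █  [on edge]
    (3,5)@(7, 11): e=[20,2,-14] → ·
    (4,5)@(9, 11): e=[40,0,-32] → ·  [on edge]
    (2,6)@(5, 13): e=[-4,6,6] → ·
  covered (2 px):
    · · · · ·
    · · · · ·
    · · · · ·
    · · · · ·
    · · █ · ·
    · · █ · ·
    · · · · ·
    · · · · ·
T1:
  2·area = 16
  edge (2, 4)→(2, 12): d=(0,8) right/bottom  bias=-1
  edge (2, 12)→(0, 2): d=(-2,-10) top-left  bias=+0
  edge (0, 2)→(2, 4): d=(2,2) right/bottom  bias=-1
    (0,1)@(1, 3): e=[8,8,0] → ·  [on edge]
    (0,2)@(1, 5): e=[8,4,4] → █
    (1,2)@(3, 5): e=[-8,24,0] → ·  [on edge]
    (0,3)@(1, 7): e=[8,0,8] → █  [on edge]
    (1,3)@(3, 7): e=[-8,20,4] → ·
    (2,3)@(5, 7): e=[-24,40,0] → ·  [on edge]
    (0,4)@(1, 9): e=[8,-4,12] → ·
    (3,4)@(7, 9): e=[-40,56,0] → ·  [on edge]
    (4,5)@(9, 11): e=[-56,72,0] → ·  [on edge]
  covered (2 px):
    · · · · ·
    · · · · ·
    █ · · · ·
    █ · · · ·
    · · · · ·
    · · · · ·
    · · · · ·
    · · · · ·
T2:
  2·area = 30
  edge (8, 2)→(2, 8): d=(-6,6) right/bottom  bias=-1
  edge (2, 8)→(4, 1): d=(2,-7) top-left  bias=+0
  edge (4, 1)→(8, 2): d=(4,1) right/bottom  bias=-1
    (4,0)@(9, 1): e=[0,35,-5] → ·  [on edge]
    (2,1)@(5, 3): e=[12,11,7] → █
    (3,1)@(7, 3): e=[0,25,5] → ·  [on edge]
    (1,2)@(3, 5): e=[12,1,17] → █
    (2,2)@(5, 5): e=[0,15,15] → ·  [on edge]
    (1,3)@(3, 7): e=[0,5,25] → ·  [on edge]
    (0,4)@(1, 9): e=[0,-5,35] → ·  [on edge]
  covered (2 px):
    · · · · ·
    · · █ · ·
    · █ · · ·
    · · · · ·
    · · · · ·
    · · · · ·
    · · · · ·
    · · · · ·

Z-buffer (winner per pixel, '.' = empty):
  . . . . .
  . . 2 . .
  1 2 . . .
  1 . . . .
  . . 0 . .
  . . 0 . .
  . . . . .
  . . . . .

Final: 0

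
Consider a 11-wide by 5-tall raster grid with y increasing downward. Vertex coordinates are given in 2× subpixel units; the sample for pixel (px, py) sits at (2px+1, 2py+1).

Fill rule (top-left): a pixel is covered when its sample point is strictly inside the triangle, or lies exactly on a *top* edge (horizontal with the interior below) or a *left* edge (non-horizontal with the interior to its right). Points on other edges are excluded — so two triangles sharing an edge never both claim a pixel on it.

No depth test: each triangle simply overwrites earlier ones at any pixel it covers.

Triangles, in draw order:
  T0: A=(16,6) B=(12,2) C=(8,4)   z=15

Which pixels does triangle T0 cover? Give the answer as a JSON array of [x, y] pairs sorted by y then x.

T0:
  2·area = 24  (B↔C swapped to make it positive)
  edge (16, 6)→(8, 4): d=(-8,-2) top-left  bias=+0
  edge (8, 4)→(12, 2): d=(4,-2) top-left  bias=+0
  edge (12, 2)→(16, 6): d=(4,4) right/bottom  bias=-1
    (5,0)@(11, 1): e=[30,-6,0] → ·  [on edge]
    (5,1)@(11, 3): e=[14,2,8] → █
    (6,1)@(13, 3): e=[18,6,0] → ·  [on edge]
    (5,2)@(11, 5): e=[-2,10,16] → ·
    (6,2)@(13, 5): e=[2,14,8] → █
    (7,2)@(15, 5): e=[6,18,0] → ·  [on edge]
    (6,3)@(13, 7): e=[-14,22,16] → ·
    (8,3)@(17, 7): e=[-6,30,0] → ·  [on edge]
    (9,4)@(19, 9): e=[-18,42,0] → ·  [on edge]
  covered (2 px):
    · · · · · · · · · · ·
    · · · · · █ · · · · ·
    · · · · · · █ · · · ·
    · · · · · · · · · · ·
    · · · · · · · · · · ·

Result: [[5,1],[6,2]]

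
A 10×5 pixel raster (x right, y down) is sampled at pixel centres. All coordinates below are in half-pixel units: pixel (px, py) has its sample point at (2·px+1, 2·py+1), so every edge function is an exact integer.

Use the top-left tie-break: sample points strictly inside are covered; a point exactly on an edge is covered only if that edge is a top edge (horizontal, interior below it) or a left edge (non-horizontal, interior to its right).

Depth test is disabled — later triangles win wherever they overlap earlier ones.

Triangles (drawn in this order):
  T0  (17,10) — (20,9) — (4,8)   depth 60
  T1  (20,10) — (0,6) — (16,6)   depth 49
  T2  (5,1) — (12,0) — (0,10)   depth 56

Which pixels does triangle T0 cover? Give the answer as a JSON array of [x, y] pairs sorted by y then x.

T0:
  2·area = 19  (B↔C swapped to make it positive)
  edge (17, 10)→(4, 8): d=(-13,-2) top-left  bias=+0
  edge (4, 8)→(20, 9): d=(16,1) right/bottom  bias=-1
  edge (20, 9)→(17, 10): d=(-3,1) right/bottom  bias=-1
    (5,4)@(11, 9): e=[1,9,9] → #
    (6,4)@(13, 9): e=[5,7,7] → #
    (7,4)@(15, 9): e=[9,5,5] → #
    (8,4)@(17, 9): e=[13,3,3] → #
    (9,4)@(19, 9): e=[17,1,1] → #
  covered (5 px):
    · · · · · · · · · ·
    · · · · · · · · · ·
    · · · · · · · · · ·
    · · · · · · · · · ·
    · · · · · # # # # #
T1:
  2·area = 64
  edge (20, 10)→(0, 6): d=(-20,-4) top-left  bias=+0
  edge (0, 6)→(16, 6): d=(16,0) top-left  bias=+0
  edge (16, 6)→(20, 10): d=(4,4) right/bottom  bias=-1
    (5,0)@(11, 1): e=[144,-80,0] → ·  [on edge]
    (6,1)@(13, 3): e=[112,-48,0] → ·  [on edge]
    (7,2)@(15, 5): e=[80,-16,0] → ·  [on edge]
    (2,3)@(5, 7): e=[0,16,48] → #  [on edge]
    (3,3)@(7, 7): e=[8,16,40] → #
    (4,3)@(9, 7): e=[16,16,32] → #
    (5,3)@(11, 7): e=[24,16,24] → #
    (6,3)@(13, 7): e=[32,16,16] → #
    (7,3)@(15, 7): e=[40,16,8] → #
    (8,3)@(17, 7): e=[48,16,0] → ·  [on edge]
    (2,4)@(5, 9): e=[-40,48,56] → ·
    (3,4)@(7, 9): e=[-32,48,48] → ·
    (7,4)@(15, 9): e=[0,48,16] → #  [on edge]
    (9,4)@(19, 9): e=[16,48,0] → ·  [on edge]
  covered (8 px):
    · · · · · · · · · ·
    · · · · · · · · · ·
    · · · · · · · · · ·
    · · # # # # # # · ·
    · · · · · · · # # ·
T2:
  2·area = 58
  edge (5, 1)→(12, 0): d=(7,-1) top-left  bias=+0
  edge (12, 0)→(0, 10): d=(-12,10) right/bottom  bias=-1
  edge (0, 10)→(5, 1): d=(5,-9) top-left  bias=+0
    (2,0)@(5, 1): e=[0,58,0] → #  [on edge]
    (3,0)@(7, 1): e=[2,38,18] → #
    (4,0)@(9, 1): e=[4,18,36] → #
    (5,0)@(11, 1): e=[6,-2,54] → ·
    (2,1)@(5, 3): e=[14,34,10] → #
    (4,1)@(9, 3): e=[18,-6,46] → ·
    (1,2)@(3, 5): e=[26,30,2] → #
    (3,2)@(7, 5): e=[30,-10,38] → ·
    (1,3)@(3, 7): e=[40,6,12] → #
    (2,3)@(5, 7): e=[42,-14,30] → ·
    (0,4)@(1, 9): e=[52,2,4] → #
    (1,4)@(3, 9): e=[54,-18,22] → ·
  covered (9 px):
    · · # # # · · · · ·
    · · # # · · · · · ·
    · # # · · · · · · ·
    · # · · · · · · · ·
    # · · · · · · · · ·

Final: [[5,4],[6,4],[7,4],[8,4],[9,4]]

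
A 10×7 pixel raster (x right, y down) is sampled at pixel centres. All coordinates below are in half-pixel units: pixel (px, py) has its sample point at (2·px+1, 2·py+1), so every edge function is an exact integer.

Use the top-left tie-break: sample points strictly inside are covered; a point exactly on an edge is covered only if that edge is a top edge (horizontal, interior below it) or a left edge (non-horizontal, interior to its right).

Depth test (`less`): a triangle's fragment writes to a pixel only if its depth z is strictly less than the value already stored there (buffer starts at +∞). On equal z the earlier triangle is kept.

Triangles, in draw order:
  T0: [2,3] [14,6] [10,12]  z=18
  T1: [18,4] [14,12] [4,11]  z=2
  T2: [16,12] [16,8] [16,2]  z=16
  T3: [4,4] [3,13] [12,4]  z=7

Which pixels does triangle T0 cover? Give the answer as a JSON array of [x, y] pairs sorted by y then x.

T0:
  2·area = 84
  edge (2, 3)→(14, 6): d=(12,3) right/bottom  bias=-1
  edge (14, 6)→(10, 12): d=(-4,6) right/bottom  bias=-1
  edge (10, 12)→(2, 3): d=(-8,-9) top-left  bias=+0
    (2,2)@(5, 5): e=[15,58,11] → X
    (3,2)@(7, 5): e=[9,46,29] → X
    (4,2)@(9, 5): e=[3,34,47] → X
    (5,2)@(11, 5): e=[-3,22,65] → .
    (2,3)@(5, 7): e=[39,50,-5] → .
    (3,3)@(7, 7): e=[33,38,13] → X
    (5,3)@(11, 7): e=[21,14,49] → X
    (6,3)@(13, 7): e=[15,2,67] → X
    (7,3)@(15, 7): e=[9,-10,85] → .
    (3,4)@(7, 9): e=[57,30,-3] → .
    (4,4)@(9, 9): e=[51,18,15] → X
    (6,4)@(13, 9): e=[39,-6,51] → .
  covered (9 px):
    . . . . . . . . . .
    . . . . . . . . . .
    . . X X X . . . . .
    . . . X X X X . . .
    . . . . X X . . . .
    . . . . . . . . . .
    . . . . . . . . . .
T1:
  2·area = 84
  edge (18, 4)→(14, 12): d=(-4,8) right/bottom  bias=-1
  edge (14, 12)→(4, 11): d=(-10,-1) top-left  bias=+0
  edge (4, 11)→(18, 4): d=(14,-7) top-left  bias=+0
    (8,2)@(17, 5): e=[4,73,7] → X
    (9,2)@(19, 5): e=[-12,75,21] → .
    (6,3)@(13, 7): e=[28,49,7] → X
    (7,3)@(15, 7): e=[12,51,21] → X
    (8,3)@(17, 7): e=[-4,53,35] → .
    (4,4)@(9, 9): e=[52,25,7] → X
    (5,4)@(11, 9): e=[36,27,21] → X
    (8,4)@(17, 9): e=[-12,33,63] → .
    (2,5)@(5, 11): e=[76,1,7] → X
    (3,5)@(7, 11): e=[60,3,21] → X
    (7,5)@(15, 11): e=[-4,11,77] → .
    (2,6)@(5, 13): e=[68,-19,35] → .
  covered (12 px):
    . . . . . . . . . .
    . . . . . . . . . .
    . . . . . . . . X .
    . . . . . . X X . .
    . . . . X X X X . .
    . . X X X X X . . .
    . . . . . . . . . .
T2:
  degenerate (2·area = 0) — covers nothing
T3:
  2·area = 72  (B↔C swapped to make it positive)
  edge (4, 4)→(12, 4): d=(8,0) top-left  bias=+0
  edge (12, 4)→(3, 13): d=(-9,9) right/bottom  bias=-1
  edge (3, 13)→(4, 4): d=(1,-9) top-left  bias=+0
    (7,0)@(15, 1): e=[-24,0,96] → .  [on edge]
    (6,1)@(13, 3): e=[-8,0,80] → .  [on edge]
    (2,2)@(5, 5): e=[8,54,10] → X
    (3,2)@(7, 5): e=[8,36,28] → X
    (4,2)@(9, 5): e=[8,18,46] → X
    (5,2)@(11, 5): e=[8,0,64] → .  [on edge]
    (2,3)@(5, 7): e=[24,36,12] → X
    (4,3)@(9, 7): e=[24,0,48] → .  [on edge]
    (2,4)@(5, 9): e=[40,18,14] → X
    (3,4)@(7, 9): e=[40,0,32] → .  [on edge]
    (2,5)@(5, 11): e=[56,0,16] → .  [on edge]
    (1,6)@(3, 13): e=[72,0,0] → .  [on edge]
  covered (6 px):
    . . . . . . . . . .
    . . . . . . . . . .
    . . X X X . . . . .
    . . X X . . . . . .
    . . X . . . . . . .
    . . . . . . . . . .
    . . . . . . . . . .

Result: [[2,2],[3,2],[4,2],[3,3],[4,3],[5,3],[6,3],[4,4],[5,4]]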